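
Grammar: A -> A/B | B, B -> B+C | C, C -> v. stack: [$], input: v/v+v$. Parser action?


no handle on stack; shift 'v'
Action: shift


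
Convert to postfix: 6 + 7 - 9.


Left to right (same or higher precedence on left)
Postfix: 6 7 + 9 -


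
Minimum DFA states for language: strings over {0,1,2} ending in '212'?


Track the longest suffix of input matching a prefix of '212': 4 classes (prefixes of length 0..3)
Minimal DFA: 4 states


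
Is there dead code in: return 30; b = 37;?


statement follows a return and is unreachable
Dead: 'b = 37'


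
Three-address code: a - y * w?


Break into single-operator statements:
t1 = y * w
t2 = a - t1


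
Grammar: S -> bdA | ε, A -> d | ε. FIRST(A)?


Per alternative of A: FIRST(d) = {d}; FIRST(ε) = {ε}
FIRST(A) = {d, ε}


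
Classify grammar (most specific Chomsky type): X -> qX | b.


Right-linear: every RHS is a terminal or a terminal followed by one nonterminal
Classification: Type 3 (Regular)


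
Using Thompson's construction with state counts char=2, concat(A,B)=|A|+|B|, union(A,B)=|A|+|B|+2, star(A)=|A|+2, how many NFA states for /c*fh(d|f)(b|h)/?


Syntax tree has 7 char leaf(s), 2 union(s), 1 star(s)
chars contribute 7×2 = 14; each union adds +2; each star adds +2
Total: 14 + 4 + 2 = 20 states


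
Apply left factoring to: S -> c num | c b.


Common prefix: 'c'
Factored: S -> c S', S' -> num | b


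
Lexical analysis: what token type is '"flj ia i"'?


Pattern: double-quoted sequence
Type: STRING_LITERAL


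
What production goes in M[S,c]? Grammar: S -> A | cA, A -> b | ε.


For [S, c]: 'c' ∈ FIRST(cA)
Entry: S -> cA


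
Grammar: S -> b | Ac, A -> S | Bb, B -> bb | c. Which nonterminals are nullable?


A nonterminal is nullable iff some alternative derives ε (directly, or every symbol in it is nullable)
Nullable: {}


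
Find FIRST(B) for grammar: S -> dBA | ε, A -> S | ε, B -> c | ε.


Per alternative of B: FIRST(c) = {c}; FIRST(ε) = {ε}
FIRST(B) = {c, ε}


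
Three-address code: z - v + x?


Break into single-operator statements:
t1 = z - v
t2 = t1 + x


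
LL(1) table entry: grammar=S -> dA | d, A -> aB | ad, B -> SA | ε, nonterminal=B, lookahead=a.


For [B, a]: ε is nullable and 'a' ∈ FOLLOW(B)
Entry: B -> ε


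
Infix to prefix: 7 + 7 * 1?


'*' binds tighter: tree is (+ 7 (* 7 1))
Prefix: + 7 * 7 1


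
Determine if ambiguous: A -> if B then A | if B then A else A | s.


dangling else: 'if B then if B then s else s' parses two ways
Ambiguous


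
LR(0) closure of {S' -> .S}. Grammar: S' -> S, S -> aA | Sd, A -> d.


Start: S' -> .S
For each item with dot before a nonterminal B, add B -> .γ for every B-production
Closure: [S' -> .S, S -> .aA, S -> .Sd]


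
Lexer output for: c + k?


Scan left to right, longest-match per lexeme
Tokens: ID(c), OP(+), ID(k)


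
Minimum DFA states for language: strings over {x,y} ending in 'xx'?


Track the longest suffix of input matching a prefix of 'xx': 3 classes (prefixes of length 0..2)
Minimal DFA: 3 states


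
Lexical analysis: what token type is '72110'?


Pattern: digits only
Type: INTEGER_LITERAL


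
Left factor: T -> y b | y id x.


Common prefix: 'y'
Factored: T -> y T', T' -> b | id x


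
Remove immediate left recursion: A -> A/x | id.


Left-recursive alternatives: A/x; non-recursive: id
Introduce A': A -> idA', A' -> /xA' | ε


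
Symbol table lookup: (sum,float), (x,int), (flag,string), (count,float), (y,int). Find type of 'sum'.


Lookup 'sum' → type float


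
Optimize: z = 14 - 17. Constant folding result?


14 - 17 = -3 at compile time
Optimized: z = -3


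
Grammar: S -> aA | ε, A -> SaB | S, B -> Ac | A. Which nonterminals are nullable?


A nonterminal is nullable iff some alternative derives ε (directly, or every symbol in it is nullable)
Nullable: {A, B, S}


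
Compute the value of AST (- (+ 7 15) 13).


Evaluate inner: (+ 7 15) = 22
Evaluate root: (- 22 13) = 9
Result: 9


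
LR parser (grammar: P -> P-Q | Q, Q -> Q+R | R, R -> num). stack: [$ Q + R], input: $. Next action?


handle 'Q+R' on top
Action: reduce (Q -> Q+R)


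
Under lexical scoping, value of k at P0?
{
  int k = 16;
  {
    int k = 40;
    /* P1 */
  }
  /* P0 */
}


k declared in the same block as P0
k = 16


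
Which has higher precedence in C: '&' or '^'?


'&' is bitwise AND (level 5); '^' is bitwise XOR (level 4)
Higher level binds tighter
'&' has higher precedence than '^'


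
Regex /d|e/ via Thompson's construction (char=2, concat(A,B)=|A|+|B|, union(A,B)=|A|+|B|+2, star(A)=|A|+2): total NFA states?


Syntax tree has 2 char leaf(s), 1 union(s), 0 star(s)
chars contribute 2×2 = 4; each union adds +2; each star adds +2
Total: 4 + 2 + 0 = 6 states


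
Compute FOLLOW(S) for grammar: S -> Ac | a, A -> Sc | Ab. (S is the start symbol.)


$ ∈ FOLLOW(S). For each A -> αBβ: add FIRST(β)\{ε} to FOLLOW(B); if β nullable, add FOLLOW(A).
FOLLOW(S) = {$, c}


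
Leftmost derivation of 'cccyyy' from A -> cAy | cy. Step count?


Derivation: A => cAy => ccAyy => cccyyy
Steps: 3


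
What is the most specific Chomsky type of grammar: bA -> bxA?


LHS has context (more than one symbol) and |LHS| ≤ |RHS|
Classification: Type 1 (Context-Sensitive)


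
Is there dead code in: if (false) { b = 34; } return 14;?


condition is constant false, so the whole block is unreachable
Dead: 'if (false) { b = 34; }'


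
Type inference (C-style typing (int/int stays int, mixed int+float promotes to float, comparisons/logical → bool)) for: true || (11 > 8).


Operand types: bool || bool
Rule: logical operators take bool operands and yield bool
Result type: bool


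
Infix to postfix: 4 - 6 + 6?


Left to right (same or higher precedence on left)
Postfix: 4 6 - 6 +


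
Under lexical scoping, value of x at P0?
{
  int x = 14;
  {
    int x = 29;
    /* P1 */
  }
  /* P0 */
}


x declared in the same block as P0
x = 14


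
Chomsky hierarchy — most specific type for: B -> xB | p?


Right-linear: every RHS is a terminal or a terminal followed by one nonterminal
Classification: Type 3 (Regular)


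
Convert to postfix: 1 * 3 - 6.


Left to right (same or higher precedence on left)
Postfix: 1 3 * 6 -


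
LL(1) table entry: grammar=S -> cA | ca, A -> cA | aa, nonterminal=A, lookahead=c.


For [A, c]: 'c' ∈ FIRST(cA)
Entry: A -> cA


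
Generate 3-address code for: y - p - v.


Break into single-operator statements:
t1 = y - p
t2 = t1 - v


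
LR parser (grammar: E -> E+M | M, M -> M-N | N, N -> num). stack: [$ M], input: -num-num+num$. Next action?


shift '-' to continue M -> M-N
Action: shift


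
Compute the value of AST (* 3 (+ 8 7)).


Evaluate inner: (+ 8 7) = 15
Evaluate root: (* 3 15) = 45
Result: 45


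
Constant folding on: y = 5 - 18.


5 - 18 = -13 at compile time
Optimized: y = -13


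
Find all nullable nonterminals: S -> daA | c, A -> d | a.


A nonterminal is nullable iff some alternative derives ε (directly, or every symbol in it is nullable)
Nullable: {}


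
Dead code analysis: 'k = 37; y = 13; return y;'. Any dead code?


k is assigned but never read
Dead: 'k = 37'


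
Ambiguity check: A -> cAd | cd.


balanced c^n…d^n: each string has a unique parse
Unambiguous


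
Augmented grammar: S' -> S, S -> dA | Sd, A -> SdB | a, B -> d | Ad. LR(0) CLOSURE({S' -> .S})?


Start: S' -> .S
For each item with dot before a nonterminal B, add B -> .γ for every B-production
Closure: [S' -> .S, S -> .dA, S -> .Sd]


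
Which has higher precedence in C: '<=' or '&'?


'<=' is relational (level 7); '&' is bitwise AND (level 5)
Higher level binds tighter
'<=' has higher precedence than '&'


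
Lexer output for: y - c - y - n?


Scan left to right, longest-match per lexeme
Tokens: ID(y), OP(-), ID(c), OP(-), ID(y), OP(-), ID(n)


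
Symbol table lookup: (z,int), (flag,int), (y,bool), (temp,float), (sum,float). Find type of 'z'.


Lookup 'z' → type int


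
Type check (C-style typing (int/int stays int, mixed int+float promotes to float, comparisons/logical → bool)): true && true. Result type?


Operand types: bool && bool
Rule: logical operators take bool operands and yield bool
Result type: bool


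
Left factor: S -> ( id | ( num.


Common prefix: '('
Factored: S -> ( S', S' -> id | num


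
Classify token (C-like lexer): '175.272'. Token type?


Pattern: digits with a decimal point
Type: FLOAT_LITERAL


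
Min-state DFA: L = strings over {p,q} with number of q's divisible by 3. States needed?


Track (count of q) mod 3: states 0..2, accept at 0
Minimal DFA: 3 states


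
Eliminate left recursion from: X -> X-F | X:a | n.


Left-recursive alternatives: X-F, X:a; non-recursive: n
Introduce X': X -> nX', X' -> -FX' | :aX' | ε


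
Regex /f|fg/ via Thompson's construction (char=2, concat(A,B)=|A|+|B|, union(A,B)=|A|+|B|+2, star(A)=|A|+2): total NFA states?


Syntax tree has 3 char leaf(s), 1 union(s), 0 star(s)
chars contribute 3×2 = 6; each union adds +2; each star adds +2
Total: 6 + 2 + 0 = 8 states


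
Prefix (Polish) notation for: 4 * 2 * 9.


left-to-right (same/higher precedence on left): tree is (* (* 4 2) 9)
Prefix: * * 4 2 9


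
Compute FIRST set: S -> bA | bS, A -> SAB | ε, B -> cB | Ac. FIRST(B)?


Per alternative of B: FIRST(cB) = {c}; FIRST(Ac) = {b, c}
FIRST(B) = {b, c}


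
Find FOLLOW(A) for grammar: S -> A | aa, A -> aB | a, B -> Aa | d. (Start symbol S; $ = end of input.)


$ ∈ FOLLOW(S). For each A -> αBβ: add FIRST(β)\{ε} to FOLLOW(B); if β nullable, add FOLLOW(A).
FOLLOW(A) = {$, a}


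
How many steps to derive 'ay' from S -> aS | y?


Derivation: S => aS => ay
Steps: 2


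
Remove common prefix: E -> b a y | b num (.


Common prefix: 'b'
Factored: E -> b E', E' -> a y | num (


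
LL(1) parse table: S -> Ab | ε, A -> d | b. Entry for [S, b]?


For [S, b]: 'b' ∈ FIRST(Ab)
Entry: S -> Ab


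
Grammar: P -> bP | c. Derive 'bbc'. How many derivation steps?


Derivation: P => bP => bbP => bbc
Steps: 3


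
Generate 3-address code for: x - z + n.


Break into single-operator statements:
t1 = x - z
t2 = t1 + n


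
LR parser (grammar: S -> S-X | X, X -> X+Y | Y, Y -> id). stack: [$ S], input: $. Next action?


start symbol S on stack, input exhausted
Action: accept


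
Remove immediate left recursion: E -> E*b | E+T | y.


Left-recursive alternatives: E*b, E+T; non-recursive: y
Introduce E': E -> yE', E' -> *bE' | +TE' | ε


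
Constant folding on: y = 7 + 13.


7 + 13 = 20 at compile time
Optimized: y = 20


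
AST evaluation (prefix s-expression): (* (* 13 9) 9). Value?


Evaluate inner: (* 13 9) = 117
Evaluate root: (* 117 9) = 1053
Result: 1053


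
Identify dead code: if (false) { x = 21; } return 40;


condition is constant false, so the whole block is unreachable
Dead: 'if (false) { x = 21; }'


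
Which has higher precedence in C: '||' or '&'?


'&' is bitwise AND (level 5); '||' is logical OR (level 1)
Higher level binds tighter
'&' has higher precedence than '||'


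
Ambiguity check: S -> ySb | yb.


balanced y^n…b^n: each string has a unique parse
Unambiguous


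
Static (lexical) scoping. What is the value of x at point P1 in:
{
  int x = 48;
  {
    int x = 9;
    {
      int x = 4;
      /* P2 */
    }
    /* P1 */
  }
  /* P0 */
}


x declared in the same block as P1
x = 9


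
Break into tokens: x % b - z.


Scan left to right, longest-match per lexeme
Tokens: ID(x), OP(%), ID(b), OP(-), ID(z)


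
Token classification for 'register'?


Pattern: reserved word
Type: KEYWORD


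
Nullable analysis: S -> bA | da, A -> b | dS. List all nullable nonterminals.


A nonterminal is nullable iff some alternative derives ε (directly, or every symbol in it is nullable)
Nullable: {}


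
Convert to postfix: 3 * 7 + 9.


Left to right (same or higher precedence on left)
Postfix: 3 7 * 9 +


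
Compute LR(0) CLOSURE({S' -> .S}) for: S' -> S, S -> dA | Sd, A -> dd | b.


Start: S' -> .S
For each item with dot before a nonterminal B, add B -> .γ for every B-production
Closure: [S' -> .S, S -> .dA, S -> .Sd]


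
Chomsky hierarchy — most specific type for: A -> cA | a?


Right-linear: every RHS is a terminal or a terminal followed by one nonterminal
Classification: Type 3 (Regular)


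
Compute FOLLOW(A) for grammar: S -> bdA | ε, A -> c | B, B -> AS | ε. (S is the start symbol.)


$ ∈ FOLLOW(S). For each A -> αBβ: add FIRST(β)\{ε} to FOLLOW(B); if β nullable, add FOLLOW(A).
FOLLOW(A) = {$, b}


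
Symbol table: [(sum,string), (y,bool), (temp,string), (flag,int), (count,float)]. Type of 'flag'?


Lookup 'flag' → type int


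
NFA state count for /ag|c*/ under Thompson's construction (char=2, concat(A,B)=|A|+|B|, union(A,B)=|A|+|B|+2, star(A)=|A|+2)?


Syntax tree has 3 char leaf(s), 1 union(s), 1 star(s)
chars contribute 3×2 = 6; each union adds +2; each star adds +2
Total: 6 + 2 + 2 = 10 states


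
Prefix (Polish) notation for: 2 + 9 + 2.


left-to-right (same/higher precedence on left): tree is (+ (+ 2 9) 2)
Prefix: + + 2 9 2


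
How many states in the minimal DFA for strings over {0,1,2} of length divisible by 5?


Track length mod 5: states 0..4, accept at 0
Minimal DFA: 5 states


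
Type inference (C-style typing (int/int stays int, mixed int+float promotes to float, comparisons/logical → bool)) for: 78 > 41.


Operand types: int > int
Rule: comparison yields bool
Result type: bool


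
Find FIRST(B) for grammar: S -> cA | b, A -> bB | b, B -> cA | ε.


Per alternative of B: FIRST(cA) = {c}; FIRST(ε) = {ε}
FIRST(B) = {c, ε}


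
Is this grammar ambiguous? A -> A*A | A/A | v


'v*v/v' has two parse trees (no precedence encoded between * and /)
Ambiguous


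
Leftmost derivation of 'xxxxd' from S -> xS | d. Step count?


Derivation: S => xS => xxS => xxxS => xxxxS => xxxxd
Steps: 5


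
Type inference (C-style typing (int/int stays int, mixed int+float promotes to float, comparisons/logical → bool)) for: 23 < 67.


Operand types: int < int
Rule: comparison yields bool
Result type: bool


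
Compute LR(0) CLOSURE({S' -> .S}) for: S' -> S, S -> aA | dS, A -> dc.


Start: S' -> .S
For each item with dot before a nonterminal B, add B -> .γ for every B-production
Closure: [S' -> .S, S -> .aA, S -> .dS]


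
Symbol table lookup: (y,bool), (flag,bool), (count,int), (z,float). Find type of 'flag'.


Lookup 'flag' → type bool


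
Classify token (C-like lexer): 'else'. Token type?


Pattern: reserved word
Type: KEYWORD


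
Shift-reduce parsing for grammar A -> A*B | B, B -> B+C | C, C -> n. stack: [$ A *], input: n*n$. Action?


no handle ('A*' is not any RHS); shift 'n'
Action: shift


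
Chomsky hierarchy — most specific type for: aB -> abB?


LHS has context (more than one symbol) and |LHS| ≤ |RHS|
Classification: Type 1 (Context-Sensitive)


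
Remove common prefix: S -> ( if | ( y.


Common prefix: '('
Factored: S -> ( S', S' -> if | y


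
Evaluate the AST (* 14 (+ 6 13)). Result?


Evaluate inner: (+ 6 13) = 19
Evaluate root: (* 14 19) = 266
Result: 266


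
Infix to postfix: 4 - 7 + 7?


Left to right (same or higher precedence on left)
Postfix: 4 7 - 7 +


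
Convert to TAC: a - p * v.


Break into single-operator statements:
t1 = p * v
t2 = a - t1


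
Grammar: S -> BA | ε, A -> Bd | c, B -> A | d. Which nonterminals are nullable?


A nonterminal is nullable iff some alternative derives ε (directly, or every symbol in it is nullable)
Nullable: {S}


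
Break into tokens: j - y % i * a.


Scan left to right, longest-match per lexeme
Tokens: ID(j), OP(-), ID(y), OP(%), ID(i), OP(*), ID(a)


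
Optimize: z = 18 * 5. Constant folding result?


18 * 5 = 90 at compile time
Optimized: z = 90


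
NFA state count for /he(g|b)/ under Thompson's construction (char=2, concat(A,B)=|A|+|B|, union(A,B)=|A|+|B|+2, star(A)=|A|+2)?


Syntax tree has 4 char leaf(s), 1 union(s), 0 star(s)
chars contribute 4×2 = 8; each union adds +2; each star adds +2
Total: 8 + 2 + 0 = 10 states


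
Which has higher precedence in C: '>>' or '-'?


'-' is additive (level 9); '>>' is shift (level 8)
Higher level binds tighter
'-' has higher precedence than '>>'


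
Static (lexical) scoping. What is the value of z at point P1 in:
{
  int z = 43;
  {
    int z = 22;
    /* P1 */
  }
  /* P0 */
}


z declared in the same block as P1
z = 22


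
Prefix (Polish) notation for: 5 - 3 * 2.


'*' binds tighter: tree is (- 5 (* 3 2))
Prefix: - 5 * 3 2


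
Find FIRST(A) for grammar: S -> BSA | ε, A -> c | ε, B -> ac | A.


Per alternative of A: FIRST(c) = {c}; FIRST(ε) = {ε}
FIRST(A) = {c, ε}


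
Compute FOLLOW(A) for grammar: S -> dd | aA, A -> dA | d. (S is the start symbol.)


$ ∈ FOLLOW(S). For each A -> αBβ: add FIRST(β)\{ε} to FOLLOW(B); if β nullable, add FOLLOW(A).
FOLLOW(A) = {$}


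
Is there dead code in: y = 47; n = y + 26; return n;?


y is read by n's definition; n is returned
No dead code


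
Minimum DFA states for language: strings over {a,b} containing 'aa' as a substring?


KMP-style automaton: 2 progress states + 1 absorbing accept = 3
Minimal DFA: 3 states


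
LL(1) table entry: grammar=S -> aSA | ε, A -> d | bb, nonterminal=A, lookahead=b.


For [A, b]: 'b' ∈ FIRST(bb)
Entry: A -> bb


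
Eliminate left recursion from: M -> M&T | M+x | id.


Left-recursive alternatives: M&T, M+x; non-recursive: id
Introduce M': M -> idM', M' -> &TM' | +xM' | ε


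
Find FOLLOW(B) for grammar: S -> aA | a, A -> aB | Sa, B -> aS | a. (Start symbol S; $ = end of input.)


$ ∈ FOLLOW(S). For each A -> αBβ: add FIRST(β)\{ε} to FOLLOW(B); if β nullable, add FOLLOW(A).
FOLLOW(B) = {$, a}


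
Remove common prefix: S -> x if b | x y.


Common prefix: 'x'
Factored: S -> x S', S' -> if b | y


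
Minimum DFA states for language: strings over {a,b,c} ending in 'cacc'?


Track the longest suffix of input matching a prefix of 'cacc': 5 classes (prefixes of length 0..4)
Minimal DFA: 5 states


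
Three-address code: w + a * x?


Break into single-operator statements:
t1 = a * x
t2 = w + t1


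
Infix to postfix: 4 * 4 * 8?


Left to right (same or higher precedence on left)
Postfix: 4 4 * 8 *


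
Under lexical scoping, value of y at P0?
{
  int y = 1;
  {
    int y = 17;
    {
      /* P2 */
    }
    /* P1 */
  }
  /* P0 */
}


y declared in the same block as P0
y = 1


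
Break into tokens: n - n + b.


Scan left to right, longest-match per lexeme
Tokens: ID(n), OP(-), ID(n), OP(+), ID(b)


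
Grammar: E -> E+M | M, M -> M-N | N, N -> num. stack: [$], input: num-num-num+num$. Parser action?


no handle on stack; shift 'num'
Action: shift


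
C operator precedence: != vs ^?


'!=' is equality (level 6); '^' is bitwise XOR (level 4)
Higher level binds tighter
'!=' has higher precedence than '^'


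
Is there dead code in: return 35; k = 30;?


statement follows a return and is unreachable
Dead: 'k = 30'


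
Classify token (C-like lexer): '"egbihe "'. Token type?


Pattern: double-quoted sequence
Type: STRING_LITERAL


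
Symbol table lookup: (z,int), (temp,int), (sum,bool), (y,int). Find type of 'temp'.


Lookup 'temp' → type int


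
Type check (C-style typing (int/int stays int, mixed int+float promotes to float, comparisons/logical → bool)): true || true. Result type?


Operand types: bool || bool
Rule: logical operators take bool operands and yield bool
Result type: bool


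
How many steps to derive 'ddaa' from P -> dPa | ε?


Derivation: P => dPa => ddPaa => ddaa
Steps: 3


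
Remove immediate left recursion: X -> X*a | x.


Left-recursive alternatives: X*a; non-recursive: x
Introduce X': X -> xX', X' -> *aX' | ε


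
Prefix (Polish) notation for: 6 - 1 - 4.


left-to-right (same/higher precedence on left): tree is (- (- 6 1) 4)
Prefix: - - 6 1 4


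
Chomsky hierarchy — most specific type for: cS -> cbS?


LHS has context (more than one symbol) and |LHS| ≤ |RHS|
Classification: Type 1 (Context-Sensitive)


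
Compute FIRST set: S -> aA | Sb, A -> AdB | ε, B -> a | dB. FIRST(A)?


Per alternative of A: FIRST(AdB) = {d}; FIRST(ε) = {ε}
FIRST(A) = {d, ε}


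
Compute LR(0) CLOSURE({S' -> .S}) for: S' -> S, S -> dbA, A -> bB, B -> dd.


Start: S' -> .S
For each item with dot before a nonterminal B, add B -> .γ for every B-production
Closure: [S' -> .S, S -> .dbA]


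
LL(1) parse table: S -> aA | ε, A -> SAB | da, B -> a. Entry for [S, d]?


For [S, d]: ε is nullable and 'd' ∈ FOLLOW(S)
Entry: S -> ε


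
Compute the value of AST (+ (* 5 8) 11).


Evaluate inner: (* 5 8) = 40
Evaluate root: (+ 40 11) = 51
Result: 51


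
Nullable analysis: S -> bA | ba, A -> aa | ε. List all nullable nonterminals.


A nonterminal is nullable iff some alternative derives ε (directly, or every symbol in it is nullable)
Nullable: {A}


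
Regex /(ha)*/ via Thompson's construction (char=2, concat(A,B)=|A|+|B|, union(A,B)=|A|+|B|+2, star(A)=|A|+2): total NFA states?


Syntax tree has 2 char leaf(s), 0 union(s), 1 star(s)
chars contribute 2×2 = 4; each union adds +2; each star adds +2
Total: 4 + 0 + 2 = 6 states


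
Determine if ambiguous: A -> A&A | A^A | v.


'v&v^v' has two parse trees (no precedence encoded between & and ^)
Ambiguous


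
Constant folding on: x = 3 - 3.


3 - 3 = 0 at compile time
Optimized: x = 0


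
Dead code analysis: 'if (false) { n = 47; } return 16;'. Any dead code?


condition is constant false, so the whole block is unreachable
Dead: 'if (false) { n = 47; }'


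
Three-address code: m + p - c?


Break into single-operator statements:
t1 = m + p
t2 = t1 - c


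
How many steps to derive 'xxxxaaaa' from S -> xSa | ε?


Derivation: S => xSa => xxSaa => xxxSaaa => xxxxSaaaa => xxxxaaaa
Steps: 5


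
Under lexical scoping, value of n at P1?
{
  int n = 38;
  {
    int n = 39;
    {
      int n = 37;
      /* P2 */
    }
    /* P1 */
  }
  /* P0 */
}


n declared in the same block as P1
n = 39


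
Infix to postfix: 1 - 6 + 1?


Left to right (same or higher precedence on left)
Postfix: 1 6 - 1 +


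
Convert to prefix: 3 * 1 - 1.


left-to-right (same/higher precedence on left): tree is (- (* 3 1) 1)
Prefix: - * 3 1 1


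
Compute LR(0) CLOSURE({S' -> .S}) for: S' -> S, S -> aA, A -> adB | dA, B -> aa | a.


Start: S' -> .S
For each item with dot before a nonterminal B, add B -> .γ for every B-production
Closure: [S' -> .S, S -> .aA]


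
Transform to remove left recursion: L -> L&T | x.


Left-recursive alternatives: L&T; non-recursive: x
Introduce L': L -> xL', L' -> &TL' | ε


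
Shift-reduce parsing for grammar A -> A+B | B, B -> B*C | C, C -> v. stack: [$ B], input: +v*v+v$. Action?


lookahead ∉ {*} so B won't extend; reduce A -> B
Action: reduce (A -> B)


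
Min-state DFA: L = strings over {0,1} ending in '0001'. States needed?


Track the longest suffix of input matching a prefix of '0001': 5 classes (prefixes of length 0..4)
Minimal DFA: 5 states


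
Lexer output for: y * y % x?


Scan left to right, longest-match per lexeme
Tokens: ID(y), OP(*), ID(y), OP(%), ID(x)


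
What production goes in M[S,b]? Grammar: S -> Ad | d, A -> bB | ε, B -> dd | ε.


For [S, b]: 'b' ∈ FIRST(Ad)
Entry: S -> Ad


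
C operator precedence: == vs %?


'%' is multiplicative (level 10); '==' is equality (level 6)
Higher level binds tighter
'%' has higher precedence than '=='


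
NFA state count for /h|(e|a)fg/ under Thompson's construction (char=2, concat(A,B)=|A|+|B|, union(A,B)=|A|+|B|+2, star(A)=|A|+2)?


Syntax tree has 5 char leaf(s), 2 union(s), 0 star(s)
chars contribute 5×2 = 10; each union adds +2; each star adds +2
Total: 10 + 4 + 0 = 14 states


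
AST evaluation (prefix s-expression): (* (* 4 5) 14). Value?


Evaluate inner: (* 4 5) = 20
Evaluate root: (* 20 14) = 280
Result: 280


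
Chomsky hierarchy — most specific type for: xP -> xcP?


LHS has context (more than one symbol) and |LHS| ≤ |RHS|
Classification: Type 1 (Context-Sensitive)


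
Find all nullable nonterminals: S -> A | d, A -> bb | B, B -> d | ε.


A nonterminal is nullable iff some alternative derives ε (directly, or every symbol in it is nullable)
Nullable: {A, B, S}


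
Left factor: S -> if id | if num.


Common prefix: 'if'
Factored: S -> if S', S' -> id | num


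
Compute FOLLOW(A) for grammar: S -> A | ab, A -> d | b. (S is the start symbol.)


$ ∈ FOLLOW(S). For each A -> αBβ: add FIRST(β)\{ε} to FOLLOW(B); if β nullable, add FOLLOW(A).
FOLLOW(A) = {$}


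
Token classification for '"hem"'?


Pattern: double-quoted sequence
Type: STRING_LITERAL


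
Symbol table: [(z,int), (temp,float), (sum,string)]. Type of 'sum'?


Lookup 'sum' → type string


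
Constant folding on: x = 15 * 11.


15 * 11 = 165 at compile time
Optimized: x = 165


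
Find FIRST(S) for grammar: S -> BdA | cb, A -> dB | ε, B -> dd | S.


Per alternative of S: FIRST(BdA) = {c, d}; FIRST(cb) = {c}
FIRST(S) = {c, d}


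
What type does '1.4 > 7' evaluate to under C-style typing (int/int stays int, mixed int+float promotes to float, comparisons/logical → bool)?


Operand types: float > int
Rule: comparison yields bool
Result type: bool


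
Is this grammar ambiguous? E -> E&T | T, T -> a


precedence layered via separate nonterminal T: deterministic
Unambiguous


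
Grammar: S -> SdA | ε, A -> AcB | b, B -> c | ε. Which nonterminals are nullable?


A nonterminal is nullable iff some alternative derives ε (directly, or every symbol in it is nullable)
Nullable: {B, S}


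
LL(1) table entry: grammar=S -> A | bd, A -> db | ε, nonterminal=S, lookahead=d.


For [S, d]: 'd' ∈ FIRST(A)
Entry: S -> A


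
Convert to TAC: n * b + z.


Break into single-operator statements:
t1 = n * b
t2 = t1 + z


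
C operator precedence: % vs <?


'%' is multiplicative (level 10); '<' is relational (level 7)
Higher level binds tighter
'%' has higher precedence than '<'


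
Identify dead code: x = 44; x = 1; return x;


first assignment to x is overwritten before any read
Dead: 'x = 44'


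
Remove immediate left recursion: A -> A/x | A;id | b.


Left-recursive alternatives: A/x, A;id; non-recursive: b
Introduce A': A -> bA', A' -> /xA' | ;idA' | ε


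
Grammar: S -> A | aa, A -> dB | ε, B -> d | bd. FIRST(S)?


Per alternative of S: FIRST(A) = {d, ε}; FIRST(aa) = {a}
FIRST(S) = {a, d, ε}


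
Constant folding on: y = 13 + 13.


13 + 13 = 26 at compile time
Optimized: y = 26


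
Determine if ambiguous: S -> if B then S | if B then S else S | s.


dangling else: 'if B then if B then s else s' parses two ways
Ambiguous


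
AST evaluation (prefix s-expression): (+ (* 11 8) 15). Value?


Evaluate inner: (* 11 8) = 88
Evaluate root: (+ 88 15) = 103
Result: 103


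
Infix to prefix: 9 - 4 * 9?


'*' binds tighter: tree is (- 9 (* 4 9))
Prefix: - 9 * 4 9


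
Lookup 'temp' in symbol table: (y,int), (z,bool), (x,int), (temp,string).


Lookup 'temp' → type string


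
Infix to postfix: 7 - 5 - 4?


Left to right (same or higher precedence on left)
Postfix: 7 5 - 4 -


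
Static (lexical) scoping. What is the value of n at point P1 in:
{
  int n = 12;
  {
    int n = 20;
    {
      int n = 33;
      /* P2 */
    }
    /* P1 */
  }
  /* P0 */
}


n declared in the same block as P1
n = 20


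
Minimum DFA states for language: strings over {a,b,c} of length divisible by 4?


Track length mod 4: states 0..3, accept at 0
Minimal DFA: 4 states


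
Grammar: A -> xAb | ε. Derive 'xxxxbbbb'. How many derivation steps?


Derivation: A => xAb => xxAbb => xxxAbbb => xxxxAbbbb => xxxxbbbb
Steps: 5


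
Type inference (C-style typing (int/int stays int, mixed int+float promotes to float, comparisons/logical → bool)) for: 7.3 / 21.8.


Operand types: float / float
Rule: mixed int/float promotes to float; int/int stays int
Result type: float


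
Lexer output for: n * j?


Scan left to right, longest-match per lexeme
Tokens: ID(n), OP(*), ID(j)


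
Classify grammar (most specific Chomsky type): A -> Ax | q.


Left-linear: every RHS is a terminal or one nonterminal followed by a terminal
Classification: Type 3 (Regular)


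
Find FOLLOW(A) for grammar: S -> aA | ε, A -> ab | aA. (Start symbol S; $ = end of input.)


$ ∈ FOLLOW(S). For each A -> αBβ: add FIRST(β)\{ε} to FOLLOW(B); if β nullable, add FOLLOW(A).
FOLLOW(A) = {$}


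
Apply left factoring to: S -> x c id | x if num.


Common prefix: 'x'
Factored: S -> x S', S' -> c id | if num


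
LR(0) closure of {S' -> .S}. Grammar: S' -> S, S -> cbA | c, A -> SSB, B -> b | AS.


Start: S' -> .S
For each item with dot before a nonterminal B, add B -> .γ for every B-production
Closure: [S' -> .S, S -> .cbA, S -> .c]


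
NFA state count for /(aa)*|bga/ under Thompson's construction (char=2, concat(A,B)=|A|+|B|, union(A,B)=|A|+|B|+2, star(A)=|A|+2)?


Syntax tree has 5 char leaf(s), 1 union(s), 1 star(s)
chars contribute 5×2 = 10; each union adds +2; each star adds +2
Total: 10 + 2 + 2 = 14 states


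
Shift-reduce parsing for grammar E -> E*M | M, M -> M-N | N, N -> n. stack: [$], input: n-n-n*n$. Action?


no handle on stack; shift 'n'
Action: shift


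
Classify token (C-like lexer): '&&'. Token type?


Pattern: operator symbol
Type: OPERATOR


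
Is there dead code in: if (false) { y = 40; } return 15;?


condition is constant false, so the whole block is unreachable
Dead: 'if (false) { y = 40; }'


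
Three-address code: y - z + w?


Break into single-operator statements:
t1 = y - z
t2 = t1 + w


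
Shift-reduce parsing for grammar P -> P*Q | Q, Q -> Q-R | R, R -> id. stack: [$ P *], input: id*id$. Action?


no handle ('P*' is not any RHS); shift 'id'
Action: shift


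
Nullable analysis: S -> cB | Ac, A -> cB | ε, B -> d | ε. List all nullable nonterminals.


A nonterminal is nullable iff some alternative derives ε (directly, or every symbol in it is nullable)
Nullable: {A, B}


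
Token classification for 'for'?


Pattern: reserved word
Type: KEYWORD


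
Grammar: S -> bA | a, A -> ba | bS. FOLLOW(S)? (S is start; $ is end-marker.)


$ ∈ FOLLOW(S). For each A -> αBβ: add FIRST(β)\{ε} to FOLLOW(B); if β nullable, add FOLLOW(A).
FOLLOW(S) = {$}


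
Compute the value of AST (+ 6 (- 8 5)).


Evaluate inner: (- 8 5) = 3
Evaluate root: (+ 6 3) = 9
Result: 9


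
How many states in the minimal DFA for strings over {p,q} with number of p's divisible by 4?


Track (count of p) mod 4: states 0..3, accept at 0
Minimal DFA: 4 states


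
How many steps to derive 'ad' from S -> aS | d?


Derivation: S => aS => ad
Steps: 2


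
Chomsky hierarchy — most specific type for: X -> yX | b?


Right-linear: every RHS is a terminal or a terminal followed by one nonterminal
Classification: Type 3 (Regular)


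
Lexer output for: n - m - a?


Scan left to right, longest-match per lexeme
Tokens: ID(n), OP(-), ID(m), OP(-), ID(a)


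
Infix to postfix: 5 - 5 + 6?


Left to right (same or higher precedence on left)
Postfix: 5 5 - 6 +


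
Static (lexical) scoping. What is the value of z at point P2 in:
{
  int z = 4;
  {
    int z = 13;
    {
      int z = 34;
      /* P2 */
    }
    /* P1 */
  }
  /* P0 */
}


z declared in the same block as P2
z = 34


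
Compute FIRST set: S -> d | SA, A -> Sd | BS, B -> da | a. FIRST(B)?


Per alternative of B: FIRST(da) = {d}; FIRST(a) = {a}
FIRST(B) = {a, d}


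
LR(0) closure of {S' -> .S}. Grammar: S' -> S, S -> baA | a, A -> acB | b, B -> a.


Start: S' -> .S
For each item with dot before a nonterminal B, add B -> .γ for every B-production
Closure: [S' -> .S, S -> .baA, S -> .a]


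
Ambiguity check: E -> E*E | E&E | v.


'v*v&v' has two parse trees (no precedence encoded between * and &)
Ambiguous


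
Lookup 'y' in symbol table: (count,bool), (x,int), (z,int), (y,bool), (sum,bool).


Lookup 'y' → type bool


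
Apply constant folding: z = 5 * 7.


5 * 7 = 35 at compile time
Optimized: z = 35


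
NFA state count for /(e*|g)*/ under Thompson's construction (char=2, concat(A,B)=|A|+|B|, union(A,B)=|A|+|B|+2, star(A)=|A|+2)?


Syntax tree has 2 char leaf(s), 1 union(s), 2 star(s)
chars contribute 2×2 = 4; each union adds +2; each star adds +2
Total: 4 + 2 + 4 = 10 states


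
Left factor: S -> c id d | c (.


Common prefix: 'c'
Factored: S -> c S', S' -> id d | (


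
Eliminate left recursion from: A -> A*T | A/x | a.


Left-recursive alternatives: A*T, A/x; non-recursive: a
Introduce A': A -> aA', A' -> *TA' | /xA' | ε


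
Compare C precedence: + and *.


'*' is multiplicative (level 10); '+' is additive (level 9)
Higher level binds tighter
'*' has higher precedence than '+'


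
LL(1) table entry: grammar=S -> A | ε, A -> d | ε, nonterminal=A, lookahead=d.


For [A, d]: 'd' ∈ FIRST(d)
Entry: A -> d


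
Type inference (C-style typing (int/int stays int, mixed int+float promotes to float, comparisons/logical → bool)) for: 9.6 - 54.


Operand types: float - int
Rule: mixed int/float promotes to float; int/int stays int
Result type: float


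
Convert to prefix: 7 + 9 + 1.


left-to-right (same/higher precedence on left): tree is (+ (+ 7 9) 1)
Prefix: + + 7 9 1


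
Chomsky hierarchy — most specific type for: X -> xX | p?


Right-linear: every RHS is a terminal or a terminal followed by one nonterminal
Classification: Type 3 (Regular)


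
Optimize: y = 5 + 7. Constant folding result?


5 + 7 = 12 at compile time
Optimized: y = 12


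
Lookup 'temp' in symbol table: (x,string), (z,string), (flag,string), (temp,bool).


Lookup 'temp' → type bool


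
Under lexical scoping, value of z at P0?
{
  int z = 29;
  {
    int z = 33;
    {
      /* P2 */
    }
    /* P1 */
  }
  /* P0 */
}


z declared in the same block as P0
z = 29


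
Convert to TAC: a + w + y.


Break into single-operator statements:
t1 = a + w
t2 = t1 + y


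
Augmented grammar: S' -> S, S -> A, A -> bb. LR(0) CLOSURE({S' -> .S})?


Start: S' -> .S
For each item with dot before a nonterminal B, add B -> .γ for every B-production
Closure: [S' -> .S, S -> .A, A -> .bb]


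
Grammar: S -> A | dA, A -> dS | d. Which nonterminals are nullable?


A nonterminal is nullable iff some alternative derives ε (directly, or every symbol in it is nullable)
Nullable: {}


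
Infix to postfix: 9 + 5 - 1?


Left to right (same or higher precedence on left)
Postfix: 9 5 + 1 -


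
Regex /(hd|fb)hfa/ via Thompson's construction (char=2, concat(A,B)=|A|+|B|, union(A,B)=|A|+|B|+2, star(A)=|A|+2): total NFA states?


Syntax tree has 7 char leaf(s), 1 union(s), 0 star(s)
chars contribute 7×2 = 14; each union adds +2; each star adds +2
Total: 14 + 2 + 0 = 16 states


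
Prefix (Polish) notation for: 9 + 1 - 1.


left-to-right (same/higher precedence on left): tree is (- (+ 9 1) 1)
Prefix: - + 9 1 1


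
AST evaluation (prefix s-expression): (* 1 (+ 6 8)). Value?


Evaluate inner: (+ 6 8) = 14
Evaluate root: (* 1 14) = 14
Result: 14


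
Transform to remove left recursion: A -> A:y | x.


Left-recursive alternatives: A:y; non-recursive: x
Introduce A': A -> xA', A' -> :yA' | ε


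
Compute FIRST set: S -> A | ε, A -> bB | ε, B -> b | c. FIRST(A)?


Per alternative of A: FIRST(bB) = {b}; FIRST(ε) = {ε}
FIRST(A) = {b, ε}


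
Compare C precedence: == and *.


'*' is multiplicative (level 10); '==' is equality (level 6)
Higher level binds tighter
'*' has higher precedence than '=='


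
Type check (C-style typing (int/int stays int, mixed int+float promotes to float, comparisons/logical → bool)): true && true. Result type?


Operand types: bool && bool
Rule: logical operators take bool operands and yield bool
Result type: bool


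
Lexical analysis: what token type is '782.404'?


Pattern: digits with a decimal point
Type: FLOAT_LITERAL


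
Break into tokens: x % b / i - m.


Scan left to right, longest-match per lexeme
Tokens: ID(x), OP(%), ID(b), OP(/), ID(i), OP(-), ID(m)


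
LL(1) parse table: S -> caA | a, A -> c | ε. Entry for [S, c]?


For [S, c]: 'c' ∈ FIRST(caA)
Entry: S -> caA


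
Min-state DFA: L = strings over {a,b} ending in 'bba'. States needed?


Track the longest suffix of input matching a prefix of 'bba': 4 classes (prefixes of length 0..3)
Minimal DFA: 4 states


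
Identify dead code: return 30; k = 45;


statement follows a return and is unreachable
Dead: 'k = 45'


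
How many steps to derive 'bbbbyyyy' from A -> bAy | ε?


Derivation: A => bAy => bbAyy => bbbAyyy => bbbbAyyyy => bbbbyyyy
Steps: 5


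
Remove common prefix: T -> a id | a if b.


Common prefix: 'a'
Factored: T -> a T', T' -> id | if b


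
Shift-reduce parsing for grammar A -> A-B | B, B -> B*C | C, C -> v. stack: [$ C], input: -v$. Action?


'C' (not preceded by B*) is the handle for B -> C
Action: reduce (B -> C)


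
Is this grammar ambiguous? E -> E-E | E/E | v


'v-v/v' has two parse trees (no precedence encoded between - and /)
Ambiguous


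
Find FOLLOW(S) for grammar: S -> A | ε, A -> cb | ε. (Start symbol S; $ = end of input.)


$ ∈ FOLLOW(S). For each A -> αBβ: add FIRST(β)\{ε} to FOLLOW(B); if β nullable, add FOLLOW(A).
FOLLOW(S) = {$}


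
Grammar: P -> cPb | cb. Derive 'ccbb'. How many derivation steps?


Derivation: P => cPb => ccbb
Steps: 2


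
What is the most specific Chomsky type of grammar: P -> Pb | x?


Left-linear: every RHS is a terminal or one nonterminal followed by a terminal
Classification: Type 3 (Regular)


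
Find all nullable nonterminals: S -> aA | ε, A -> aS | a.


A nonterminal is nullable iff some alternative derives ε (directly, or every symbol in it is nullable)
Nullable: {S}


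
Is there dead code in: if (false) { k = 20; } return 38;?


condition is constant false, so the whole block is unreachable
Dead: 'if (false) { k = 20; }'


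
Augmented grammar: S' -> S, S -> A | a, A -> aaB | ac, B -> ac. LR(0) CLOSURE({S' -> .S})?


Start: S' -> .S
For each item with dot before a nonterminal B, add B -> .γ for every B-production
Closure: [S' -> .S, S -> .A, S -> .a, A -> .aaB, A -> .ac]


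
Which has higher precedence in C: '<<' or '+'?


'+' is additive (level 9); '<<' is shift (level 8)
Higher level binds tighter
'+' has higher precedence than '<<'


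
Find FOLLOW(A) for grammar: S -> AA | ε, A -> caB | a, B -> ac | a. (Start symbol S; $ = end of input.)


$ ∈ FOLLOW(S). For each A -> αBβ: add FIRST(β)\{ε} to FOLLOW(B); if β nullable, add FOLLOW(A).
FOLLOW(A) = {$, a, c}
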